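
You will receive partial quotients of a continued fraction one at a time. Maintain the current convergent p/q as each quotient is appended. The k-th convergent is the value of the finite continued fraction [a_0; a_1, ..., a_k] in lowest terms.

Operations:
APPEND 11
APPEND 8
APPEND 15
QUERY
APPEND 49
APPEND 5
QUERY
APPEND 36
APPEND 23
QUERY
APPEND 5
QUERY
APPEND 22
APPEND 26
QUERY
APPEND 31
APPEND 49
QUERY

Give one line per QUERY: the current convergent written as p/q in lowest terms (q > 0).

APPEND 11: p_0 = 11·1 + 0 = 11, q_0 = 11·0 + 1 = 1 → 11/1
APPEND 8: p_1 = 8·11 + 1 = 89, q_1 = 8·1 + 0 = 8 → 89/8
APPEND 15: p_2 = 15·89 + 11 = 1346, q_2 = 15·8 + 1 = 121 → 1346/121
APPEND 49: p_3 = 49·1346 + 89 = 66043, q_3 = 49·121 + 8 = 5937 → 66043/5937
APPEND 5: p_4 = 5·66043 + 1346 = 331561, q_4 = 5·5937 + 121 = 29806 → 331561/29806
APPEND 36: p_5 = 36·331561 + 66043 = 12002239, q_5 = 36·29806 + 5937 = 1078953 → 12002239/1078953
APPEND 23: p_6 = 23·12002239 + 331561 = 276383058, q_6 = 23·1078953 + 29806 = 24845725 → 276383058/24845725
APPEND 5: p_7 = 5·276383058 + 12002239 = 1393917529, q_7 = 5·24845725 + 1078953 = 125307578 → 1393917529/125307578
APPEND 22: p_8 = 22·1393917529 + 276383058 = 30942568696, q_8 = 22·125307578 + 24845725 = 2781612441 → 30942568696/2781612441
APPEND 26: p_9 = 26·30942568696 + 1393917529 = 805900703625, q_9 = 26·2781612441 + 125307578 = 72447231044 → 805900703625/72447231044
APPEND 31: p_10 = 31·805900703625 + 30942568696 = 25013864381071, q_10 = 31·72447231044 + 2781612441 = 2248645774805 → 25013864381071/2248645774805
APPEND 49: p_11 = 49·25013864381071 + 805900703625 = 1226485255376104, q_11 = 49·2248645774805 + 72447231044 = 110256090196489 → 1226485255376104/110256090196489

1346/121
331561/29806
276383058/24845725
1393917529/125307578
805900703625/72447231044
1226485255376104/110256090196489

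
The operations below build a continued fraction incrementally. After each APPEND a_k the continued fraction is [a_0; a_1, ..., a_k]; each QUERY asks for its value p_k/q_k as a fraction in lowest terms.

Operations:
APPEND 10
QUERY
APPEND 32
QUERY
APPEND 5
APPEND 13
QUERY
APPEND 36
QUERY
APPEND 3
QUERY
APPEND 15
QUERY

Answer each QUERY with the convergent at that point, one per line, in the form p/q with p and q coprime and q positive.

10/1
321/32
21316/2125
768991/76661
2328289/232108
35693326/3558281

APPEND 10: p_0 = 10·1 + 0 = 10, q_0 = 10·0 + 1 = 1 → 10/1
APPEND 32: p_1 = 32·10 + 1 = 321, q_1 = 32·1 + 0 = 32 → 321/32
APPEND 5: p_2 = 5·321 + 10 = 1615, q_2 = 5·32 + 1 = 161 → 1615/161
APPEND 13: p_3 = 13·1615 + 321 = 21316, q_3 = 13·161 + 32 = 2125 → 21316/2125
APPEND 36: p_4 = 36·21316 + 1615 = 768991, q_4 = 36·2125 + 161 = 76661 → 768991/76661
APPEND 3: p_5 = 3·768991 + 21316 = 2328289, q_5 = 3·76661 + 2125 = 232108 → 2328289/232108
APPEND 15: p_6 = 15·2328289 + 768991 = 35693326, q_6 = 15·232108 + 76661 = 3558281 → 35693326/3558281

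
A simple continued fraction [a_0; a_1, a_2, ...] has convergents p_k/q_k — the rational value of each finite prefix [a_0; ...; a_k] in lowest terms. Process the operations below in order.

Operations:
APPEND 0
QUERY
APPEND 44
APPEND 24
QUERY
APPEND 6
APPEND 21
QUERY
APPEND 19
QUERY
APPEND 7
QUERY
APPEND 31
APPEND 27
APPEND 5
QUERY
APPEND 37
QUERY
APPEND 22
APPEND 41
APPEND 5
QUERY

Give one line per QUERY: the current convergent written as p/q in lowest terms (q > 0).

0/1
24/1057
3069/135163
58456/2574483
412261/18156544
1748103697/76988901912
65026889819/2863874065657
295387108470385/13009256349679681

APPEND 0: p_0 = 0·1 + 0 = 0, q_0 = 0·0 + 1 = 1 → 0/1
APPEND 44: p_1 = 44·0 + 1 = 1, q_1 = 44·1 + 0 = 44 → 1/44
APPEND 24: p_2 = 24·1 + 0 = 24, q_2 = 24·44 + 1 = 1057 → 24/1057
APPEND 6: p_3 = 6·24 + 1 = 145, q_3 = 6·1057 + 44 = 6386 → 145/6386
APPEND 21: p_4 = 21·145 + 24 = 3069, q_4 = 21·6386 + 1057 = 135163 → 3069/135163
APPEND 19: p_5 = 19·3069 + 145 = 58456, q_5 = 19·135163 + 6386 = 2574483 → 58456/2574483
APPEND 7: p_6 = 7·58456 + 3069 = 412261, q_6 = 7·2574483 + 135163 = 18156544 → 412261/18156544
APPEND 31: p_7 = 31·412261 + 58456 = 12838547, q_7 = 31·18156544 + 2574483 = 565427347 → 12838547/565427347
APPEND 27: p_8 = 27·12838547 + 412261 = 347053030, q_8 = 27·565427347 + 18156544 = 15284694913 → 347053030/15284694913
APPEND 5: p_9 = 5·347053030 + 12838547 = 1748103697, q_9 = 5·15284694913 + 565427347 = 76988901912 → 1748103697/76988901912
APPEND 37: p_10 = 37·1748103697 + 347053030 = 65026889819, q_10 = 37·76988901912 + 15284694913 = 2863874065657 → 65026889819/2863874065657
APPEND 22: p_11 = 22·65026889819 + 1748103697 = 1432339679715, q_11 = 22·2863874065657 + 76988901912 = 63082218346366 → 1432339679715/63082218346366
APPEND 41: p_12 = 41·1432339679715 + 65026889819 = 58790953758134, q_12 = 41·63082218346366 + 2863874065657 = 2589234826266663 → 58790953758134/2589234826266663
APPEND 5: p_13 = 5·58790953758134 + 1432339679715 = 295387108470385, q_13 = 5·2589234826266663 + 63082218346366 = 13009256349679681 → 295387108470385/13009256349679681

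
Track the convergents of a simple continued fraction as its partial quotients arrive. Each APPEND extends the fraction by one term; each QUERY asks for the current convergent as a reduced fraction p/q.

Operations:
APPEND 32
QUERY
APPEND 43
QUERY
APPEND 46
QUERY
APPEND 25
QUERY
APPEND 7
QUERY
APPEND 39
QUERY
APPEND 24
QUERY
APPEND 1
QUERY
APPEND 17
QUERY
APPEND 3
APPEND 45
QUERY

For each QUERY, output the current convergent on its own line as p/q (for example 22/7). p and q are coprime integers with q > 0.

32/1
1377/43
63374/1979
1585727/49518
11163463/348605
436960784/13645113
10498222279/327831317
10935183063/341476430
196396334350/6132930627
27201984709435/849445004622

APPEND 32: p_0 = 32·1 + 0 = 32, q_0 = 32·0 + 1 = 1 → 32/1
APPEND 43: p_1 = 43·32 + 1 = 1377, q_1 = 43·1 + 0 = 43 → 1377/43
APPEND 46: p_2 = 46·1377 + 32 = 63374, q_2 = 46·43 + 1 = 1979 → 63374/1979
APPEND 25: p_3 = 25·63374 + 1377 = 1585727, q_3 = 25·1979 + 43 = 49518 → 1585727/49518
APPEND 7: p_4 = 7·1585727 + 63374 = 11163463, q_4 = 7·49518 + 1979 = 348605 → 11163463/348605
APPEND 39: p_5 = 39·11163463 + 1585727 = 436960784, q_5 = 39·348605 + 49518 = 13645113 → 436960784/13645113
APPEND 24: p_6 = 24·436960784 + 11163463 = 10498222279, q_6 = 24·13645113 + 348605 = 327831317 → 10498222279/327831317
APPEND 1: p_7 = 1·10498222279 + 436960784 = 10935183063, q_7 = 1·327831317 + 13645113 = 341476430 → 10935183063/341476430
APPEND 17: p_8 = 17·10935183063 + 10498222279 = 196396334350, q_8 = 17·341476430 + 327831317 = 6132930627 → 196396334350/6132930627
APPEND 3: p_9 = 3·196396334350 + 10935183063 = 600124186113, q_9 = 3·6132930627 + 341476430 = 18740268311 → 600124186113/18740268311
APPEND 45: p_10 = 45·600124186113 + 196396334350 = 27201984709435, q_10 = 45·18740268311 + 6132930627 = 849445004622 → 27201984709435/849445004622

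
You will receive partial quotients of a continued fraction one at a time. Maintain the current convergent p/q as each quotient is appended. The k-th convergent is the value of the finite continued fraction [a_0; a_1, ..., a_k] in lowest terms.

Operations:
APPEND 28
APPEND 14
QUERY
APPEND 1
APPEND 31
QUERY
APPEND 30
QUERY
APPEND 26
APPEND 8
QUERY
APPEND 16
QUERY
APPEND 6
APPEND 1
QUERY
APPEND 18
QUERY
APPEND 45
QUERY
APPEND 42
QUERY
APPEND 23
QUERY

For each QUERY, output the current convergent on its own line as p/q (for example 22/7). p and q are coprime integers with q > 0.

APPEND 28: p_0 = 28·1 + 0 = 28, q_0 = 28·0 + 1 = 1 → 28/1
APPEND 14: p_1 = 14·28 + 1 = 393, q_1 = 14·1 + 0 = 14 → 393/14
APPEND 1: p_2 = 1·393 + 28 = 421, q_2 = 1·14 + 1 = 15 → 421/15
APPEND 31: p_3 = 31·421 + 393 = 13444, q_3 = 31·15 + 14 = 479 → 13444/479
APPEND 30: p_4 = 30·13444 + 421 = 403741, q_4 = 30·479 + 15 = 14385 → 403741/14385
APPEND 26: p_5 = 26·403741 + 13444 = 10510710, q_5 = 26·14385 + 479 = 374489 → 10510710/374489
APPEND 8: p_6 = 8·10510710 + 403741 = 84489421, q_6 = 8·374489 + 14385 = 3010297 → 84489421/3010297
APPEND 16: p_7 = 16·84489421 + 10510710 = 1362341446, q_7 = 16·3010297 + 374489 = 48539241 → 1362341446/48539241
APPEND 6: p_8 = 6·1362341446 + 84489421 = 8258538097, q_8 = 6·48539241 + 3010297 = 294245743 → 8258538097/294245743
APPEND 1: p_9 = 1·8258538097 + 1362341446 = 9620879543, q_9 = 1·294245743 + 48539241 = 342784984 → 9620879543/342784984
APPEND 18: p_10 = 18·9620879543 + 8258538097 = 181434369871, q_10 = 18·342784984 + 294245743 = 6464375455 → 181434369871/6464375455
APPEND 45: p_11 = 45·181434369871 + 9620879543 = 8174167523738, q_11 = 45·6464375455 + 342784984 = 291239680459 → 8174167523738/291239680459
APPEND 42: p_12 = 42·8174167523738 + 181434369871 = 343496470366867, q_12 = 42·291239680459 + 6464375455 = 12238530954733 → 343496470366867/12238530954733
APPEND 23: p_13 = 23·343496470366867 + 8174167523738 = 7908592985961679, q_13 = 23·12238530954733 + 291239680459 = 281777451639318 → 7908592985961679/281777451639318

393/14
13444/479
403741/14385
84489421/3010297
1362341446/48539241
9620879543/342784984
181434369871/6464375455
8174167523738/291239680459
343496470366867/12238530954733
7908592985961679/281777451639318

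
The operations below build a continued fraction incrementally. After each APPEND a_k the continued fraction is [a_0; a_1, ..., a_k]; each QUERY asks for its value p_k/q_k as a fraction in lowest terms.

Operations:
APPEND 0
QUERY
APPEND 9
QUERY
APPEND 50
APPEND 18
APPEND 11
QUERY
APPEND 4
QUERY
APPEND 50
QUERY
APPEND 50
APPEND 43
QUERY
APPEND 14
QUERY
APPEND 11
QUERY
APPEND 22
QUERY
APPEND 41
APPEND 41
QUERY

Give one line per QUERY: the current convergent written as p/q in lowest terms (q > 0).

APPEND 0: p_0 = 0·1 + 0 = 0, q_0 = 0·0 + 1 = 1 → 0/1
APPEND 9: p_1 = 9·0 + 1 = 1, q_1 = 9·1 + 0 = 9 → 1/9
APPEND 50: p_2 = 50·1 + 0 = 50, q_2 = 50·9 + 1 = 451 → 50/451
APPEND 18: p_3 = 18·50 + 1 = 901, q_3 = 18·451 + 9 = 8127 → 901/8127
APPEND 11: p_4 = 11·901 + 50 = 9961, q_4 = 11·8127 + 451 = 89848 → 9961/89848
APPEND 4: p_5 = 4·9961 + 901 = 40745, q_5 = 4·89848 + 8127 = 367519 → 40745/367519
APPEND 50: p_6 = 50·40745 + 9961 = 2047211, q_6 = 50·367519 + 89848 = 18465798 → 2047211/18465798
APPEND 50: p_7 = 50·2047211 + 40745 = 102401295, q_7 = 50·18465798 + 367519 = 923657419 → 102401295/923657419
APPEND 43: p_8 = 43·102401295 + 2047211 = 4405302896, q_8 = 43·923657419 + 18465798 = 39735734815 → 4405302896/39735734815
APPEND 14: p_9 = 14·4405302896 + 102401295 = 61776641839, q_9 = 14·39735734815 + 923657419 = 557223944829 → 61776641839/557223944829
APPEND 11: p_10 = 11·61776641839 + 4405302896 = 683948363125, q_10 = 11·557223944829 + 39735734815 = 6169199127934 → 683948363125/6169199127934
APPEND 22: p_11 = 22·683948363125 + 61776641839 = 15108640630589, q_11 = 22·6169199127934 + 557223944829 = 136279604759377 → 15108640630589/136279604759377
APPEND 41: p_12 = 41·15108640630589 + 683948363125 = 620138214217274, q_12 = 41·136279604759377 + 6169199127934 = 5593632994262391 → 620138214217274/5593632994262391
APPEND 41: p_13 = 41·620138214217274 + 15108640630589 = 25440775423538823, q_13 = 41·5593632994262391 + 136279604759377 = 229475232369517408 → 25440775423538823/229475232369517408

0/1
1/9
9961/89848
40745/367519
2047211/18465798
4405302896/39735734815
61776641839/557223944829
683948363125/6169199127934
15108640630589/136279604759377
25440775423538823/229475232369517408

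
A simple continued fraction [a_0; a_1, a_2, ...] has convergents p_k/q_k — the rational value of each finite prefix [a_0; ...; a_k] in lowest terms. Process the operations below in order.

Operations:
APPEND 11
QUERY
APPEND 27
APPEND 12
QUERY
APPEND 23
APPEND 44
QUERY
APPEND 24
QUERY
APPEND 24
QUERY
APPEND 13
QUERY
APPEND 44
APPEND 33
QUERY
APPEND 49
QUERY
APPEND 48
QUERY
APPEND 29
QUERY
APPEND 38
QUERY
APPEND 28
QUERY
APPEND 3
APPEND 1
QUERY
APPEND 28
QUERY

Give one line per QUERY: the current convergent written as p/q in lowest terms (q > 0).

11/1
3587/325
3646743/330413
87604631/7937414
2106157887/190828349
27467657162/2488705951
39980009066657/3622387082320
1960231127339208/177606660923873
94131074121348641/8528742111428224
2731761380646449797/247511127892342369
103901063538686440927/9413951602020438246
2911961540463866795753/263838155984464613257
11751747225394153623939/1064766575539878891274
337888707995966588298478/30614392534672023233689

APPEND 11: p_0 = 11·1 + 0 = 11, q_0 = 11·0 + 1 = 1 → 11/1
APPEND 27: p_1 = 27·11 + 1 = 298, q_1 = 27·1 + 0 = 27 → 298/27
APPEND 12: p_2 = 12·298 + 11 = 3587, q_2 = 12·27 + 1 = 325 → 3587/325
APPEND 23: p_3 = 23·3587 + 298 = 82799, q_3 = 23·325 + 27 = 7502 → 82799/7502
APPEND 44: p_4 = 44·82799 + 3587 = 3646743, q_4 = 44·7502 + 325 = 330413 → 3646743/330413
APPEND 24: p_5 = 24·3646743 + 82799 = 87604631, q_5 = 24·330413 + 7502 = 7937414 → 87604631/7937414
APPEND 24: p_6 = 24·87604631 + 3646743 = 2106157887, q_6 = 24·7937414 + 330413 = 190828349 → 2106157887/190828349
APPEND 13: p_7 = 13·2106157887 + 87604631 = 27467657162, q_7 = 13·190828349 + 7937414 = 2488705951 → 27467657162/2488705951
APPEND 44: p_8 = 44·27467657162 + 2106157887 = 1210683073015, q_8 = 44·2488705951 + 190828349 = 109693890193 → 1210683073015/109693890193
APPEND 33: p_9 = 33·1210683073015 + 27467657162 = 39980009066657, q_9 = 33·109693890193 + 2488705951 = 3622387082320 → 39980009066657/3622387082320
APPEND 49: p_10 = 49·39980009066657 + 1210683073015 = 1960231127339208, q_10 = 49·3622387082320 + 109693890193 = 177606660923873 → 1960231127339208/177606660923873
APPEND 48: p_11 = 48·1960231127339208 + 39980009066657 = 94131074121348641, q_11 = 48·177606660923873 + 3622387082320 = 8528742111428224 → 94131074121348641/8528742111428224
APPEND 29: p_12 = 29·94131074121348641 + 1960231127339208 = 2731761380646449797, q_12 = 29·8528742111428224 + 177606660923873 = 247511127892342369 → 2731761380646449797/247511127892342369
APPEND 38: p_13 = 38·2731761380646449797 + 94131074121348641 = 103901063538686440927, q_13 = 38·247511127892342369 + 8528742111428224 = 9413951602020438246 → 103901063538686440927/9413951602020438246
APPEND 28: p_14 = 28·103901063538686440927 + 2731761380646449797 = 2911961540463866795753, q_14 = 28·9413951602020438246 + 247511127892342369 = 263838155984464613257 → 2911961540463866795753/263838155984464613257
APPEND 3: p_15 = 3·2911961540463866795753 + 103901063538686440927 = 8839785684930286828186, q_15 = 3·263838155984464613257 + 9413951602020438246 = 800928419555414278017 → 8839785684930286828186/800928419555414278017
APPEND 1: p_16 = 1·8839785684930286828186 + 2911961540463866795753 = 11751747225394153623939, q_16 = 1·800928419555414278017 + 263838155984464613257 = 1064766575539878891274 → 11751747225394153623939/1064766575539878891274
APPEND 28: p_17 = 28·11751747225394153623939 + 8839785684930286828186 = 337888707995966588298478, q_17 = 28·1064766575539878891274 + 800928419555414278017 = 30614392534672023233689 → 337888707995966588298478/30614392534672023233689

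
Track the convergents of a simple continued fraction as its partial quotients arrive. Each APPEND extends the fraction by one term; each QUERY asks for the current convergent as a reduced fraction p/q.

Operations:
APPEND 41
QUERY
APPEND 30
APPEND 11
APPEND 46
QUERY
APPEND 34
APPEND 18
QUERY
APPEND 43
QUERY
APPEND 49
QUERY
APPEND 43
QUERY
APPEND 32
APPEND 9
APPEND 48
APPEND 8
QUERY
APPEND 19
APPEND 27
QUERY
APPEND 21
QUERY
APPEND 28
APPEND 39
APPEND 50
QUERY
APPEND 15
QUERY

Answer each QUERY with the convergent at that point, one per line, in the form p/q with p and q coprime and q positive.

APPEND 41: p_0 = 41·1 + 0 = 41, q_0 = 41·0 + 1 = 1 → 41/1
APPEND 30: p_1 = 30·41 + 1 = 1231, q_1 = 30·1 + 0 = 30 → 1231/30
APPEND 11: p_2 = 11·1231 + 41 = 13582, q_2 = 11·30 + 1 = 331 → 13582/331
APPEND 46: p_3 = 46·13582 + 1231 = 626003, q_3 = 46·331 + 30 = 15256 → 626003/15256
APPEND 34: p_4 = 34·626003 + 13582 = 21297684, q_4 = 34·15256 + 331 = 519035 → 21297684/519035
APPEND 18: p_5 = 18·21297684 + 626003 = 383984315, q_5 = 18·519035 + 15256 = 9357886 → 383984315/9357886
APPEND 43: p_6 = 43·383984315 + 21297684 = 16532623229, q_6 = 43·9357886 + 519035 = 402908133 → 16532623229/402908133
APPEND 49: p_7 = 49·16532623229 + 383984315 = 810482522536, q_7 = 49·402908133 + 9357886 = 19751856403 → 810482522536/19751856403
APPEND 43: p_8 = 43·810482522536 + 16532623229 = 34867281092277, q_8 = 43·19751856403 + 402908133 = 849732733462 → 34867281092277/849732733462
APPEND 32: p_9 = 32·34867281092277 + 810482522536 = 1116563477475400, q_9 = 32·849732733462 + 19751856403 = 27211199327187 → 1116563477475400/27211199327187
APPEND 9: p_10 = 9·1116563477475400 + 34867281092277 = 10083938578370877, q_10 = 9·27211199327187 + 849732733462 = 245750526678145 → 10083938578370877/245750526678145
APPEND 48: p_11 = 48·10083938578370877 + 1116563477475400 = 485145615239277496, q_11 = 48·245750526678145 + 27211199327187 = 11823236479878147 → 485145615239277496/11823236479878147
APPEND 8: p_12 = 8·485145615239277496 + 10083938578370877 = 3891248860492590845, q_12 = 8·11823236479878147 + 245750526678145 = 94831642365703321 → 3891248860492590845/94831642365703321
APPEND 19: p_13 = 19·3891248860492590845 + 485145615239277496 = 74418873964598503551, q_13 = 19·94831642365703321 + 11823236479878147 = 1813624441428241246 → 74418873964598503551/1813624441428241246
APPEND 27: p_14 = 27·74418873964598503551 + 3891248860492590845 = 2013200845904652186722, q_14 = 27·1813624441428241246 + 94831642365703321 = 49062691560928216963 → 2013200845904652186722/49062691560928216963
APPEND 21: p_15 = 21·2013200845904652186722 + 74418873964598503551 = 42351636637962294424713, q_15 = 21·49062691560928216963 + 1813624441428241246 = 1032130147220920797469 → 42351636637962294424713/1032130147220920797469
APPEND 28: p_16 = 28·42351636637962294424713 + 2013200845904652186722 = 1187859026708848896078686, q_16 = 28·1032130147220920797469 + 49062691560928216963 = 28948706813746710546095 → 1187859026708848896078686/28948706813746710546095
APPEND 39: p_17 = 39·1187859026708848896078686 + 42351636637962294424713 = 46368853678283069241493467, q_17 = 39·28948706813746710546095 + 1032130147220920797469 = 1130031695883342632095174 → 46368853678283069241493467/1130031695883342632095174
APPEND 50: p_18 = 50·46368853678283069241493467 + 1187859026708848896078686 = 2319630542940862310970752036, q_18 = 50·1130031695883342632095174 + 28948706813746710546095 = 56530533500980878315304795 → 2319630542940862310970752036/56530533500980878315304795
APPEND 15: p_19 = 15·2319630542940862310970752036 + 46368853678283069241493467 = 34840826997791217733802774007, q_19 = 15·56530533500980878315304795 + 1130031695883342632095174 = 849088034210596517361667099 → 34840826997791217733802774007/849088034210596517361667099

41/1
626003/15256
383984315/9357886
16532623229/402908133
810482522536/19751856403
34867281092277/849732733462
3891248860492590845/94831642365703321
2013200845904652186722/49062691560928216963
42351636637962294424713/1032130147220920797469
2319630542940862310970752036/56530533500980878315304795
34840826997791217733802774007/849088034210596517361667099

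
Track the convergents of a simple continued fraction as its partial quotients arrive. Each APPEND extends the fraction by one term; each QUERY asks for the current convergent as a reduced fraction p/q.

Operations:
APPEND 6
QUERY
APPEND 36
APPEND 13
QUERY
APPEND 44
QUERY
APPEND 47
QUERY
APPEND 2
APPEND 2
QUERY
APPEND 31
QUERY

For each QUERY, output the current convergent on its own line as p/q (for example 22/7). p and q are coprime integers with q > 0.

6/1
2827/469
124605/20672
5859262/972053
29545520/4901609
927754249/153914657

APPEND 6: p_0 = 6·1 + 0 = 6, q_0 = 6·0 + 1 = 1 → 6/1
APPEND 36: p_1 = 36·6 + 1 = 217, q_1 = 36·1 + 0 = 36 → 217/36
APPEND 13: p_2 = 13·217 + 6 = 2827, q_2 = 13·36 + 1 = 469 → 2827/469
APPEND 44: p_3 = 44·2827 + 217 = 124605, q_3 = 44·469 + 36 = 20672 → 124605/20672
APPEND 47: p_4 = 47·124605 + 2827 = 5859262, q_4 = 47·20672 + 469 = 972053 → 5859262/972053
APPEND 2: p_5 = 2·5859262 + 124605 = 11843129, q_5 = 2·972053 + 20672 = 1964778 → 11843129/1964778
APPEND 2: p_6 = 2·11843129 + 5859262 = 29545520, q_6 = 2·1964778 + 972053 = 4901609 → 29545520/4901609
APPEND 31: p_7 = 31·29545520 + 11843129 = 927754249, q_7 = 31·4901609 + 1964778 = 153914657 → 927754249/153914657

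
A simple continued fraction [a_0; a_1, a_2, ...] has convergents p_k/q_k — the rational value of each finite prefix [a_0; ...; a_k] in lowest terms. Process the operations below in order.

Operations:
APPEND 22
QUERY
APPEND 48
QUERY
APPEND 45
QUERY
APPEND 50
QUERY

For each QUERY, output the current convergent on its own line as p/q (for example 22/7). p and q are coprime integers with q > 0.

22/1
1057/48
47587/2161
2380407/108098

APPEND 22: p_0 = 22·1 + 0 = 22, q_0 = 22·0 + 1 = 1 → 22/1
APPEND 48: p_1 = 48·22 + 1 = 1057, q_1 = 48·1 + 0 = 48 → 1057/48
APPEND 45: p_2 = 45·1057 + 22 = 47587, q_2 = 45·48 + 1 = 2161 → 47587/2161
APPEND 50: p_3 = 50·47587 + 1057 = 2380407, q_3 = 50·2161 + 48 = 108098 → 2380407/108098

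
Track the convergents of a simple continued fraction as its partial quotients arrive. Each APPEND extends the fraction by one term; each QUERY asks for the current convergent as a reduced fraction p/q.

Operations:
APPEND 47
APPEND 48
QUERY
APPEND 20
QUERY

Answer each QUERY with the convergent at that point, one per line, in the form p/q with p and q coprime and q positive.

2257/48
45187/961

APPEND 47: p_0 = 47·1 + 0 = 47, q_0 = 47·0 + 1 = 1 → 47/1
APPEND 48: p_1 = 48·47 + 1 = 2257, q_1 = 48·1 + 0 = 48 → 2257/48
APPEND 20: p_2 = 20·2257 + 47 = 45187, q_2 = 20·48 + 1 = 961 → 45187/961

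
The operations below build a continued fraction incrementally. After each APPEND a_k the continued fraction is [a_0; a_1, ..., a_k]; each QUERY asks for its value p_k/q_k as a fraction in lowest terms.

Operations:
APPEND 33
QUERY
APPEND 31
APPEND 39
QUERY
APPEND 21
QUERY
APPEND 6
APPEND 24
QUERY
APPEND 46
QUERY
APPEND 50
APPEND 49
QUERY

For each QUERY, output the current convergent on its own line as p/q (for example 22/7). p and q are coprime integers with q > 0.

33/1
39969/1210
840373/25441
122813341/3717985
5654495893/171181166
13865187287452/419747219131

APPEND 33: p_0 = 33·1 + 0 = 33, q_0 = 33·0 + 1 = 1 → 33/1
APPEND 31: p_1 = 31·33 + 1 = 1024, q_1 = 31·1 + 0 = 31 → 1024/31
APPEND 39: p_2 = 39·1024 + 33 = 39969, q_2 = 39·31 + 1 = 1210 → 39969/1210
APPEND 21: p_3 = 21·39969 + 1024 = 840373, q_3 = 21·1210 + 31 = 25441 → 840373/25441
APPEND 6: p_4 = 6·840373 + 39969 = 5082207, q_4 = 6·25441 + 1210 = 153856 → 5082207/153856
APPEND 24: p_5 = 24·5082207 + 840373 = 122813341, q_5 = 24·153856 + 25441 = 3717985 → 122813341/3717985
APPEND 46: p_6 = 46·122813341 + 5082207 = 5654495893, q_6 = 46·3717985 + 153856 = 171181166 → 5654495893/171181166
APPEND 50: p_7 = 50·5654495893 + 122813341 = 282847607991, q_7 = 50·171181166 + 3717985 = 8562776285 → 282847607991/8562776285
APPEND 49: p_8 = 49·282847607991 + 5654495893 = 13865187287452, q_8 = 49·8562776285 + 171181166 = 419747219131 → 13865187287452/419747219131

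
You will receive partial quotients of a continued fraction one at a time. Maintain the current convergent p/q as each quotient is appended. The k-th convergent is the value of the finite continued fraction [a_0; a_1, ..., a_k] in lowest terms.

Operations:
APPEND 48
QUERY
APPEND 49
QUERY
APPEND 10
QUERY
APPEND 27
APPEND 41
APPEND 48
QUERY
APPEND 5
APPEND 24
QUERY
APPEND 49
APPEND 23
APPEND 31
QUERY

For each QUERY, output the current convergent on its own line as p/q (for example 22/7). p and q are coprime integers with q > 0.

APPEND 48: p_0 = 48·1 + 0 = 48, q_0 = 48·0 + 1 = 1 → 48/1
APPEND 49: p_1 = 49·48 + 1 = 2353, q_1 = 49·1 + 0 = 49 → 2353/49
APPEND 10: p_2 = 10·2353 + 48 = 23578, q_2 = 10·49 + 1 = 491 → 23578/491
APPEND 27: p_3 = 27·23578 + 2353 = 638959, q_3 = 27·491 + 49 = 13306 → 638959/13306
APPEND 41: p_4 = 41·638959 + 23578 = 26220897, q_4 = 41·13306 + 491 = 546037 → 26220897/546037
APPEND 48: p_5 = 48·26220897 + 638959 = 1259242015, q_5 = 48·546037 + 13306 = 26223082 → 1259242015/26223082
APPEND 5: p_6 = 5·1259242015 + 26220897 = 6322430972, q_6 = 5·26223082 + 546037 = 131661447 → 6322430972/131661447
APPEND 24: p_7 = 24·6322430972 + 1259242015 = 152997585343, q_7 = 24·131661447 + 26223082 = 3186097810 → 152997585343/3186097810
APPEND 49: p_8 = 49·152997585343 + 6322430972 = 7503204112779, q_8 = 49·3186097810 + 131661447 = 156250454137 → 7503204112779/156250454137
APPEND 23: p_9 = 23·7503204112779 + 152997585343 = 172726692179260, q_9 = 23·156250454137 + 3186097810 = 3596946542961 → 172726692179260/3596946542961
APPEND 31: p_10 = 31·172726692179260 + 7503204112779 = 5362030661669839, q_10 = 31·3596946542961 + 156250454137 = 111661593285928 → 5362030661669839/111661593285928

48/1
2353/49
23578/491
1259242015/26223082
152997585343/3186097810
5362030661669839/111661593285928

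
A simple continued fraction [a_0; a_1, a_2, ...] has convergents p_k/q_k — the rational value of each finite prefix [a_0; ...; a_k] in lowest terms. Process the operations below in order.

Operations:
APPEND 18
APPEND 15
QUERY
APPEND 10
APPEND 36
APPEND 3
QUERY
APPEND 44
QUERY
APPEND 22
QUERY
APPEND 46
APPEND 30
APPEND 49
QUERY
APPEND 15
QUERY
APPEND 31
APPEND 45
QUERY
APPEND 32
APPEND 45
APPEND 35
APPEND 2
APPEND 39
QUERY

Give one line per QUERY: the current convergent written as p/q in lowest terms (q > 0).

APPEND 18: p_0 = 18·1 + 0 = 18, q_0 = 18·0 + 1 = 1 → 18/1
APPEND 15: p_1 = 15·18 + 1 = 271, q_1 = 15·1 + 0 = 15 → 271/15
APPEND 10: p_2 = 10·271 + 18 = 2728, q_2 = 10·15 + 1 = 151 → 2728/151
APPEND 36: p_3 = 36·2728 + 271 = 98479, q_3 = 36·151 + 15 = 5451 → 98479/5451
APPEND 3: p_4 = 3·98479 + 2728 = 298165, q_4 = 3·5451 + 151 = 16504 → 298165/16504
APPEND 44: p_5 = 44·298165 + 98479 = 13217739, q_5 = 44·16504 + 5451 = 731627 → 13217739/731627
APPEND 22: p_6 = 22·13217739 + 298165 = 291088423, q_6 = 22·731627 + 16504 = 16112298 → 291088423/16112298
APPEND 46: p_7 = 46·291088423 + 13217739 = 13403285197, q_7 = 46·16112298 + 731627 = 741897335 → 13403285197/741897335
APPEND 30: p_8 = 30·13403285197 + 291088423 = 402389644333, q_8 = 30·741897335 + 16112298 = 22273032348 → 402389644333/22273032348
APPEND 49: p_9 = 49·402389644333 + 13403285197 = 19730495857514, q_9 = 49·22273032348 + 741897335 = 1092120482387 → 19730495857514/1092120482387
APPEND 15: p_10 = 15·19730495857514 + 402389644333 = 296359827507043, q_10 = 15·1092120482387 + 22273032348 = 16404080268153 → 296359827507043/16404080268153
APPEND 31: p_11 = 31·296359827507043 + 19730495857514 = 9206885148575847, q_11 = 31·16404080268153 + 1092120482387 = 509618608795130 → 9206885148575847/509618608795130
APPEND 45: p_12 = 45·9206885148575847 + 296359827507043 = 414606191513420158, q_12 = 45·509618608795130 + 16404080268153 = 22949241476049003 → 414606191513420158/22949241476049003
APPEND 32: p_13 = 32·414606191513420158 + 9206885148575847 = 13276605013578020903, q_13 = 32·22949241476049003 + 509618608795130 = 734885345842363226 → 13276605013578020903/734885345842363226
APPEND 45: p_14 = 45·13276605013578020903 + 414606191513420158 = 597861831802524360793, q_14 = 45·734885345842363226 + 22949241476049003 = 33092789804382394173 → 597861831802524360793/33092789804382394173
APPEND 35: p_15 = 35·597861831802524360793 + 13276605013578020903 = 20938440718101930648658, q_15 = 35·33092789804382394173 + 734885345842363226 = 1158982528499226159281 → 20938440718101930648658/1158982528499226159281
APPEND 2: p_16 = 2·20938440718101930648658 + 597861831802524360793 = 42474743268006385658109, q_16 = 2·1158982528499226159281 + 33092789804382394173 = 2351057846802834712735 → 42474743268006385658109/2351057846802834712735
APPEND 39: p_17 = 39·42474743268006385658109 + 20938440718101930648658 = 1677453428170350971314909, q_17 = 39·2351057846802834712735 + 1158982528499226159281 = 92850238553809779955946 → 1677453428170350971314909/92850238553809779955946

271/15
298165/16504
13217739/731627
291088423/16112298
19730495857514/1092120482387
296359827507043/16404080268153
414606191513420158/22949241476049003
1677453428170350971314909/92850238553809779955946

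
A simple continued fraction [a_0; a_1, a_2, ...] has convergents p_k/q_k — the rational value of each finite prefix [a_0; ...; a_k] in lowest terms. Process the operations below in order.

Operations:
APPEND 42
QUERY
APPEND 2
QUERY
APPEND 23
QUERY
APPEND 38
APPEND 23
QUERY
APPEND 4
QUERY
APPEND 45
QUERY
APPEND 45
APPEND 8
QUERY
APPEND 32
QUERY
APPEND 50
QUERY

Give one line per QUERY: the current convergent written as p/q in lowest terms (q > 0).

APPEND 42: p_0 = 42·1 + 0 = 42, q_0 = 42·0 + 1 = 1 → 42/1
APPEND 2: p_1 = 2·42 + 1 = 85, q_1 = 2·1 + 0 = 2 → 85/2
APPEND 23: p_2 = 23·85 + 42 = 1997, q_2 = 23·2 + 1 = 47 → 1997/47
APPEND 38: p_3 = 38·1997 + 85 = 75971, q_3 = 38·47 + 2 = 1788 → 75971/1788
APPEND 23: p_4 = 23·75971 + 1997 = 1749330, q_4 = 23·1788 + 47 = 41171 → 1749330/41171
APPEND 4: p_5 = 4·1749330 + 75971 = 7073291, q_5 = 4·41171 + 1788 = 166472 → 7073291/166472
APPEND 45: p_6 = 45·7073291 + 1749330 = 320047425, q_6 = 45·166472 + 41171 = 7532411 → 320047425/7532411
APPEND 45: p_7 = 45·320047425 + 7073291 = 14409207416, q_7 = 45·7532411 + 166472 = 339124967 → 14409207416/339124967
APPEND 8: p_8 = 8·14409207416 + 320047425 = 115593706753, q_8 = 8·339124967 + 7532411 = 2720532147 → 115593706753/2720532147
APPEND 32: p_9 = 32·115593706753 + 14409207416 = 3713407823512, q_9 = 32·2720532147 + 339124967 = 87396153671 → 3713407823512/87396153671
APPEND 50: p_10 = 50·3713407823512 + 115593706753 = 185785984882353, q_10 = 50·87396153671 + 2720532147 = 4372528215697 → 185785984882353/4372528215697

42/1
85/2
1997/47
1749330/41171
7073291/166472
320047425/7532411
115593706753/2720532147
3713407823512/87396153671
185785984882353/4372528215697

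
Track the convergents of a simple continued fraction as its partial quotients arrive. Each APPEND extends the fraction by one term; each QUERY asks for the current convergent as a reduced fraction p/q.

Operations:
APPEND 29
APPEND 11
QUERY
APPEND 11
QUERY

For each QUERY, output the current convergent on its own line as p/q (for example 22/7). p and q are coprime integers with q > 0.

APPEND 29: p_0 = 29·1 + 0 = 29, q_0 = 29·0 + 1 = 1 → 29/1
APPEND 11: p_1 = 11·29 + 1 = 320, q_1 = 11·1 + 0 = 11 → 320/11
APPEND 11: p_2 = 11·320 + 29 = 3549, q_2 = 11·11 + 1 = 122 → 3549/122

320/11
3549/122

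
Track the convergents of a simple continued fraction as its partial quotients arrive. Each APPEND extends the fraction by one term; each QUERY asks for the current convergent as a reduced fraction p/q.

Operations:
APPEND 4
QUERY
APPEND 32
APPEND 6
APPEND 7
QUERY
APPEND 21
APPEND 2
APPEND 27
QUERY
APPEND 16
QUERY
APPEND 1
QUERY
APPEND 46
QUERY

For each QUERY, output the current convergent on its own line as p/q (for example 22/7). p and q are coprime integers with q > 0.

APPEND 4: p_0 = 4·1 + 0 = 4, q_0 = 4·0 + 1 = 1 → 4/1
APPEND 32: p_1 = 32·4 + 1 = 129, q_1 = 32·1 + 0 = 32 → 129/32
APPEND 6: p_2 = 6·129 + 4 = 778, q_2 = 6·32 + 1 = 193 → 778/193
APPEND 7: p_3 = 7·778 + 129 = 5575, q_3 = 7·193 + 32 = 1383 → 5575/1383
APPEND 21: p_4 = 21·5575 + 778 = 117853, q_4 = 21·1383 + 193 = 29236 → 117853/29236
APPEND 2: p_5 = 2·117853 + 5575 = 241281, q_5 = 2·29236 + 1383 = 59855 → 241281/59855
APPEND 27: p_6 = 27·241281 + 117853 = 6632440, q_6 = 27·59855 + 29236 = 1645321 → 6632440/1645321
APPEND 16: p_7 = 16·6632440 + 241281 = 106360321, q_7 = 16·1645321 + 59855 = 26384991 → 106360321/26384991
APPEND 1: p_8 = 1·106360321 + 6632440 = 112992761, q_8 = 1·26384991 + 1645321 = 28030312 → 112992761/28030312
APPEND 46: p_9 = 46·112992761 + 106360321 = 5304027327, q_9 = 46·28030312 + 26384991 = 1315779343 → 5304027327/1315779343

4/1
5575/1383
6632440/1645321
106360321/26384991
112992761/28030312
5304027327/1315779343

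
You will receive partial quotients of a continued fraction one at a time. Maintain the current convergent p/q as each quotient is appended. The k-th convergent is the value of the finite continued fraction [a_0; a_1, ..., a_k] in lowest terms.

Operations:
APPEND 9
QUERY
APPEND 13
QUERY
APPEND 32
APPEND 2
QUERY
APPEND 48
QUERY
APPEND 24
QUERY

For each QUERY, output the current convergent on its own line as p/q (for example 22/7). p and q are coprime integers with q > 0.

9/1
118/13
7688/847
372809/41073
8955104/986599

APPEND 9: p_0 = 9·1 + 0 = 9, q_0 = 9·0 + 1 = 1 → 9/1
APPEND 13: p_1 = 13·9 + 1 = 118, q_1 = 13·1 + 0 = 13 → 118/13
APPEND 32: p_2 = 32·118 + 9 = 3785, q_2 = 32·13 + 1 = 417 → 3785/417
APPEND 2: p_3 = 2·3785 + 118 = 7688, q_3 = 2·417 + 13 = 847 → 7688/847
APPEND 48: p_4 = 48·7688 + 3785 = 372809, q_4 = 48·847 + 417 = 41073 → 372809/41073
APPEND 24: p_5 = 24·372809 + 7688 = 8955104, q_5 = 24·41073 + 847 = 986599 → 8955104/986599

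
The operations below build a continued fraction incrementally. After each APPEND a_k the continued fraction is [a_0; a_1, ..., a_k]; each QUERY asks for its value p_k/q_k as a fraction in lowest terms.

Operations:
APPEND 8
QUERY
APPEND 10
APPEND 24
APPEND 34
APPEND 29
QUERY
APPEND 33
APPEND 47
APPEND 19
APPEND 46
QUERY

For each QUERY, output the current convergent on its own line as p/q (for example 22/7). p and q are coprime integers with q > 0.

APPEND 8: p_0 = 8·1 + 0 = 8, q_0 = 8·0 + 1 = 1 → 8/1
APPEND 10: p_1 = 10·8 + 1 = 81, q_1 = 10·1 + 0 = 10 → 81/10
APPEND 24: p_2 = 24·81 + 8 = 1952, q_2 = 24·10 + 1 = 241 → 1952/241
APPEND 34: p_3 = 34·1952 + 81 = 66449, q_3 = 34·241 + 10 = 8204 → 66449/8204
APPEND 29: p_4 = 29·66449 + 1952 = 1928973, q_4 = 29·8204 + 241 = 238157 → 1928973/238157
APPEND 33: p_5 = 33·1928973 + 66449 = 63722558, q_5 = 33·238157 + 8204 = 7867385 → 63722558/7867385
APPEND 47: p_6 = 47·63722558 + 1928973 = 2996889199, q_6 = 47·7867385 + 238157 = 370005252 → 2996889199/370005252
APPEND 19: p_7 = 19·2996889199 + 63722558 = 57004617339, q_7 = 19·370005252 + 7867385 = 7037967173 → 57004617339/7037967173
APPEND 46: p_8 = 46·57004617339 + 2996889199 = 2625209286793, q_8 = 46·7037967173 + 370005252 = 324116495210 → 2625209286793/324116495210

8/1
1928973/238157
2625209286793/324116495210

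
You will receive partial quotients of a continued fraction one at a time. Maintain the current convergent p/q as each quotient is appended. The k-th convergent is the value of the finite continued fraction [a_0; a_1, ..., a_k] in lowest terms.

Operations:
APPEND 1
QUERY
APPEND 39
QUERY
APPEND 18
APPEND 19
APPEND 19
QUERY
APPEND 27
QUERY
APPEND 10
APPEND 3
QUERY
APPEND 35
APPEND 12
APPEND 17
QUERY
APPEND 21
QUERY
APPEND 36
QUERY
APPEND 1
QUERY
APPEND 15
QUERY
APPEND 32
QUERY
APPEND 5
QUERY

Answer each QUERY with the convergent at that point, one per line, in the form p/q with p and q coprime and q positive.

APPEND 1: p_0 = 1·1 + 0 = 1, q_0 = 1·0 + 1 = 1 → 1/1
APPEND 39: p_1 = 39·1 + 1 = 40, q_1 = 39·1 + 0 = 39 → 40/39
APPEND 18: p_2 = 18·40 + 1 = 721, q_2 = 18·39 + 1 = 703 → 721/703
APPEND 19: p_3 = 19·721 + 40 = 13739, q_3 = 19·703 + 39 = 13396 → 13739/13396
APPEND 19: p_4 = 19·13739 + 721 = 261762, q_4 = 19·13396 + 703 = 255227 → 261762/255227
APPEND 27: p_5 = 27·261762 + 13739 = 7081313, q_5 = 27·255227 + 13396 = 6904525 → 7081313/6904525
APPEND 10: p_6 = 10·7081313 + 261762 = 71074892, q_6 = 10·6904525 + 255227 = 69300477 → 71074892/69300477
APPEND 3: p_7 = 3·71074892 + 7081313 = 220305989, q_7 = 3·69300477 + 6904525 = 214805956 → 220305989/214805956
APPEND 35: p_8 = 35·220305989 + 71074892 = 7781784507, q_8 = 35·214805956 + 69300477 = 7587508937 → 7781784507/7587508937
APPEND 12: p_9 = 12·7781784507 + 220305989 = 93601720073, q_9 = 12·7587508937 + 214805956 = 91264913200 → 93601720073/91264913200
APPEND 17: p_10 = 17·93601720073 + 7781784507 = 1599011025748, q_10 = 17·91264913200 + 7587508937 = 1559091033337 → 1599011025748/1559091033337
APPEND 21: p_11 = 21·1599011025748 + 93601720073 = 33672833260781, q_11 = 21·1559091033337 + 91264913200 = 32832176613277 → 33672833260781/32832176613277
APPEND 36: p_12 = 36·33672833260781 + 1599011025748 = 1213821008413864, q_12 = 36·32832176613277 + 1559091033337 = 1183517449111309 → 1213821008413864/1183517449111309
APPEND 1: p_13 = 1·1213821008413864 + 33672833260781 = 1247493841674645, q_13 = 1·1183517449111309 + 32832176613277 = 1216349625724586 → 1247493841674645/1216349625724586
APPEND 15: p_14 = 15·1247493841674645 + 1213821008413864 = 19926228633533539, q_14 = 15·1216349625724586 + 1183517449111309 = 19428761834980099 → 19926228633533539/19428761834980099
APPEND 32: p_15 = 32·19926228633533539 + 1247493841674645 = 638886810114747893, q_15 = 32·19428761834980099 + 1216349625724586 = 622936728345087754 → 638886810114747893/622936728345087754
APPEND 5: p_16 = 5·638886810114747893 + 19926228633533539 = 3214360279207273004, q_16 = 5·622936728345087754 + 19428761834980099 = 3134112403560418869 → 3214360279207273004/3134112403560418869

1/1
40/39
261762/255227
7081313/6904525
220305989/214805956
1599011025748/1559091033337
33672833260781/32832176613277
1213821008413864/1183517449111309
1247493841674645/1216349625724586
19926228633533539/19428761834980099
638886810114747893/622936728345087754
3214360279207273004/3134112403560418869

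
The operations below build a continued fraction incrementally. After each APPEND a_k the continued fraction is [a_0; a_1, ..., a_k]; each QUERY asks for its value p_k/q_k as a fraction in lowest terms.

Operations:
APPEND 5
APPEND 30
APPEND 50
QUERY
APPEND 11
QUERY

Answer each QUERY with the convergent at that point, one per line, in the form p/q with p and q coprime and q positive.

APPEND 5: p_0 = 5·1 + 0 = 5, q_0 = 5·0 + 1 = 1 → 5/1
APPEND 30: p_1 = 30·5 + 1 = 151, q_1 = 30·1 + 0 = 30 → 151/30
APPEND 50: p_2 = 50·151 + 5 = 7555, q_2 = 50·30 + 1 = 1501 → 7555/1501
APPEND 11: p_3 = 11·7555 + 151 = 83256, q_3 = 11·1501 + 30 = 16541 → 83256/16541

7555/1501
83256/16541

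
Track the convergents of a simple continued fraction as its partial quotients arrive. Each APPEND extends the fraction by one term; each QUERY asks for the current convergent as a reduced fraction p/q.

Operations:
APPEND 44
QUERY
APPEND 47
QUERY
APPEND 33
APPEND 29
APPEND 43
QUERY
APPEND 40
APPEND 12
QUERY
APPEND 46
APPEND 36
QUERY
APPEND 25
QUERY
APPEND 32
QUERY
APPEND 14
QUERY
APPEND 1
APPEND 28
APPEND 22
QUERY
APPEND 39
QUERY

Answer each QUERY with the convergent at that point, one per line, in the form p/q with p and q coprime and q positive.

APPEND 44: p_0 = 44·1 + 0 = 44, q_0 = 44·0 + 1 = 1 → 44/1
APPEND 47: p_1 = 47·44 + 1 = 2069, q_1 = 47·1 + 0 = 47 → 2069/47
APPEND 33: p_2 = 33·2069 + 44 = 68321, q_2 = 33·47 + 1 = 1552 → 68321/1552
APPEND 29: p_3 = 29·68321 + 2069 = 1983378, q_3 = 29·1552 + 47 = 45055 → 1983378/45055
APPEND 43: p_4 = 43·1983378 + 68321 = 85353575, q_4 = 43·45055 + 1552 = 1938917 → 85353575/1938917
APPEND 40: p_5 = 40·85353575 + 1983378 = 3416126378, q_5 = 40·1938917 + 45055 = 77601735 → 3416126378/77601735
APPEND 12: p_6 = 12·3416126378 + 85353575 = 41078870111, q_6 = 12·77601735 + 1938917 = 933159737 → 41078870111/933159737
APPEND 46: p_7 = 46·41078870111 + 3416126378 = 1893044151484, q_7 = 46·933159737 + 77601735 = 43002949637 → 1893044151484/43002949637
APPEND 36: p_8 = 36·1893044151484 + 41078870111 = 68190668323535, q_8 = 36·43002949637 + 933159737 = 1549039346669 → 68190668323535/1549039346669
APPEND 25: p_9 = 25·68190668323535 + 1893044151484 = 1706659752239859, q_9 = 25·1549039346669 + 43002949637 = 38768986616362 → 1706659752239859/38768986616362
APPEND 32: p_10 = 32·1706659752239859 + 68190668323535 = 54681302739999023, q_10 = 32·38768986616362 + 1549039346669 = 1242156611070253 → 54681302739999023/1242156611070253
APPEND 14: p_11 = 14·54681302739999023 + 1706659752239859 = 767244898112226181, q_11 = 14·1242156611070253 + 38768986616362 = 17428961541599904 → 767244898112226181/17428961541599904
APPEND 1: p_12 = 1·767244898112226181 + 54681302739999023 = 821926200852225204, q_12 = 1·17428961541599904 + 1242156611070253 = 18671118152670157 → 821926200852225204/18671118152670157
APPEND 28: p_13 = 28·821926200852225204 + 767244898112226181 = 23781178521974531893, q_13 = 28·18671118152670157 + 17428961541599904 = 540220269816364300 → 23781178521974531893/540220269816364300
APPEND 22: p_14 = 22·23781178521974531893 + 821926200852225204 = 524007853684291926850, q_14 = 22·540220269816364300 + 18671118152670157 = 11903517054112684757 → 524007853684291926850/11903517054112684757
APPEND 39: p_15 = 39·524007853684291926850 + 23781178521974531893 = 20460087472209359679043, q_15 = 39·11903517054112684757 + 540220269816364300 = 464777385380211069823 → 20460087472209359679043/464777385380211069823

44/1
2069/47
85353575/1938917
41078870111/933159737
68190668323535/1549039346669
1706659752239859/38768986616362
54681302739999023/1242156611070253
767244898112226181/17428961541599904
524007853684291926850/11903517054112684757
20460087472209359679043/464777385380211069823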